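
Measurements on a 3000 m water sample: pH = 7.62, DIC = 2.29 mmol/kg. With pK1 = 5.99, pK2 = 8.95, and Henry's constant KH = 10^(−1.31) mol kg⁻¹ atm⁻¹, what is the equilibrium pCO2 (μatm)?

α₀ = 1 / (1 + K1/[H⁺] + K1K2/[H⁺]²) = 1 / (1 + 10^+1.63 + 10^+0.30)
   = 1 / (1 + 42.658 + 1.9953) = 1/45.653 = 0.02190
[CO2*] = α₀ × DIC = 0.02190 × 2.29 = 0.05016 mmol/kg
pCO2 = [CO2*]/KH = 5.016×10^-5 / 4.898×10^-2 = 1020 μatm

pCO2 = 1020 μatm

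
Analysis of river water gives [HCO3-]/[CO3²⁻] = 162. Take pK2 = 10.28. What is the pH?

pH = 8.07

From K2 = [H⁺][CO3²⁻]/[HCO3-]:  pH = pK2 − log₁₀([HCO3-]/[CO3²⁻])
log₁₀(162) = +2.210
pH = 10.28 − (+2.210) = 8.07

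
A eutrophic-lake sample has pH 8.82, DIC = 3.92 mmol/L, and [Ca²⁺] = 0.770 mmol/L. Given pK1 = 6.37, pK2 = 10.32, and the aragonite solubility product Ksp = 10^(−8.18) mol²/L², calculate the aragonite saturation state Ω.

α₂ = 1 / (1 + [H⁺]/K2 + [H⁺]²/(K1K2)) = 1 / (1 + 10^+1.50 + 10^-0.95)
   = 1 / (1 + 31.623 + 0.11220) = 1/32.735 = 0.03055
[CO3²⁻] = α₂ × DIC = 0.03055 × 3.92 = 0.1197 mmol/L
Ksp = 10^(−8.18) = 6.607×10^-9
Ω = [Ca²⁺][CO3²⁻]/Ksp = (0.770×10^-3)(1.197×10^-4) / 6.607×10^-9 = 14.0

Ω = 14.0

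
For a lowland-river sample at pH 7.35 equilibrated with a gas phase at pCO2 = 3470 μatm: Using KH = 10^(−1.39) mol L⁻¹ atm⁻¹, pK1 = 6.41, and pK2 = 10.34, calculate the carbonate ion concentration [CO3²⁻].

[CO2*] = KH · pCO2 = 10^(−1.39) × 3470×10^-6 = 1.414×10^-4 mol/L
α₀ = 1/(1 + K1/[H⁺] + K1K2/[H⁺]²) = 1/(1 + 10^+0.94 + 10^-2.05) = 0.1029
DIC = [CO2*]/α₀ = 1.414×10^-4 / 0.1029 = 1.374 mmol/L
[CO3²⁻] = α₂·DIC; α₂ = 0.0009171, so [CO3²⁻] = 0.0009171 × 1.374 = 0.00126 mmol/L = 1.26 μmol/L

[CO3²⁻] = 1.26 μmol/L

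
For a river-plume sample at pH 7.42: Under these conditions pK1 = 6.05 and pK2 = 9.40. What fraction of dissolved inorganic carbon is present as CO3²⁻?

α₂ = 0.00994

α₂ = 1 / (1 + [H⁺]/K2 + [H⁺]²/(K1K2)) = 1 / (1 + 10^+1.98 + 10^+0.61)
   = 1 / (1 + 95.499 + 4.0738) = 1/100.57 = 0.009943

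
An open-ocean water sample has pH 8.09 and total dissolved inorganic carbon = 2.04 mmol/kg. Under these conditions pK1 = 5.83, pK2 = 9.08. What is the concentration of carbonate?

α₂ = 1 / (1 + [H⁺]/K2 + [H⁺]²/(K1K2)) = 1 / (1 + 10^+0.99 + 10^-1.27)
   = 1 / (1 + 9.7724 + 0.053703) = 1/10.826 = 0.09237
[CO3²⁻] = α₂ × DIC = 0.09237 × 2.04 = 0.188 mmol/kg

[CO3²⁻] = 0.188 mmol/kg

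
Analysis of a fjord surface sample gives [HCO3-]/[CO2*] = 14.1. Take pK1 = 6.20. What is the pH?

From K1 = [H⁺][HCO3-]/[CO2*]:  pH = pK1 + log₁₀([HCO3-]/[CO2*])
log₁₀(14.1) = +1.149
pH = 6.20 + (+1.149) = 7.35

pH = 7.35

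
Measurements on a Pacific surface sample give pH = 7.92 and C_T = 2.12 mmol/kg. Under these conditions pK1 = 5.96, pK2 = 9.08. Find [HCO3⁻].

[HCO3⁻] = 1.96 mmol/kg

α₁ = 1 / (1 + [H⁺]/K1 + K2/[H⁺]) = 1 / (1 + 10^-1.96 + 10^-1.16)
   = 1 / (1 + 0.010965 + 0.069183) = 1/1.0801 = 0.9258
[HCO3⁻] = α₁ × DIC = 0.9258 × 2.12 = 1.96 mmol/kg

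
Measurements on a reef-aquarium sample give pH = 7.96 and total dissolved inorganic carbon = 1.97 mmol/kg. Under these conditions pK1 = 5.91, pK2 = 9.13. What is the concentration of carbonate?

[CO3²⁻] = 0.124 mmol/kg

α₂ = 1 / (1 + [H⁺]/K2 + [H⁺]²/(K1K2)) = 1 / (1 + 10^+1.17 + 10^-0.88)
   = 1 / (1 + 14.791 + 0.13183) = 1/15.923 = 0.06280
[CO3²⁻] = α₂ × DIC = 0.06280 × 1.97 = 0.124 mmol/kg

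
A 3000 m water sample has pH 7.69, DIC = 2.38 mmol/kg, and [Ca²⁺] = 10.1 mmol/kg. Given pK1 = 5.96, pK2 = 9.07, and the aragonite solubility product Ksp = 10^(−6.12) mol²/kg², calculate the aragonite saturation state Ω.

Ω = 1.25

α₂ = 1 / (1 + [H⁺]/K2 + [H⁺]²/(K1K2)) = 1 / (1 + 10^+1.38 + 10^-0.35)
   = 1 / (1 + 23.988 + 0.44668) = 1/25.435 = 0.03932
[CO3²⁻] = α₂ × DIC = 0.03932 × 2.38 = 0.09357 mmol/kg
Ksp = 10^(−6.12) = 7.586×10^-7
Ω = [Ca²⁺][CO3²⁻]/Ksp = (10.1×10^-3)(9.357×10^-5) / 7.586×10^-7 = 1.25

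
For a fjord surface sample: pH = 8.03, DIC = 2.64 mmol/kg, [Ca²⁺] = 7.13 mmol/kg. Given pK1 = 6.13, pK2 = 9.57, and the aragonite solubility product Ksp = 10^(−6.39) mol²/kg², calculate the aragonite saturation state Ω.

α₂ = 1 / (1 + [H⁺]/K2 + [H⁺]²/(K1K2)) = 1 / (1 + 10^+1.54 + 10^-0.36)
   = 1 / (1 + 34.674 + 0.43652) = 1/36.110 = 0.02769
[CO3²⁻] = α₂ × DIC = 0.02769 × 2.64 = 0.07311 mmol/kg
Ksp = 10^(−6.39) = 4.074×10^-7
Ω = [Ca²⁺][CO3²⁻]/Ksp = (7.13×10^-3)(7.311×10^-5) / 4.074×10^-7 = 1.28

Ω = 1.28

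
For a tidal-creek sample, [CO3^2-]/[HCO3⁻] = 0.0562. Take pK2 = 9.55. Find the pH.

From K2 = [H⁺][CO3^2-]/[HCO3⁻]:  pH = pK2 + log₁₀([CO3^2-]/[HCO3⁻])
log₁₀(0.0562) = -1.250
pH = 9.55 + (-1.250) = 8.30

pH = 8.30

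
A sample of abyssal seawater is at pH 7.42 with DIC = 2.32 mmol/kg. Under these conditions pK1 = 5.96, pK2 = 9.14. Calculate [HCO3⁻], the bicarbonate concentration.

[HCO3⁻] = 2.20 mmol/kg

α₁ = 1 / (1 + [H⁺]/K1 + K2/[H⁺]) = 1 / (1 + 10^-1.46 + 10^-1.72)
   = 1 / (1 + 0.034674 + 0.019055) = 1/1.0537 = 0.9490
[HCO3⁻] = α₁ × DIC = 0.9490 × 2.32 = 2.20 mmol/kg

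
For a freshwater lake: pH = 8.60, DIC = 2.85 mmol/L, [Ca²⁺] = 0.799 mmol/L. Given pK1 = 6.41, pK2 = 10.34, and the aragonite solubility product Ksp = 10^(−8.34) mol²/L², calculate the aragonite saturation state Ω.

α₂ = 1 / (1 + [H⁺]/K2 + [H⁺]²/(K1K2)) = 1 / (1 + 10^+1.74 + 10^-0.45)
   = 1 / (1 + 54.954 + 0.35481) = 1/56.309 = 0.01776
[CO3²⁻] = α₂ × DIC = 0.01776 × 2.85 = 0.05061 mmol/L
Ksp = 10^(−8.34) = 4.571×10^-9
Ω = [Ca²⁺][CO3²⁻]/Ksp = (0.799×10^-3)(5.061×10^-5) / 4.571×10^-9 = 8.85

Ω = 8.85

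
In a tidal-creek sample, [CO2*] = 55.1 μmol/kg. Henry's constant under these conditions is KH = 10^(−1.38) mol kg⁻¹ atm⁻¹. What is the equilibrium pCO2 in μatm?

pCO2 = 1320 μatm

KH = 10^(−1.38) = 4.169×10^-2 mol kg⁻¹ atm⁻¹
pCO2 = [CO2*]/KH = 55.1×10^-6 / 4.169×10^-2 = 1.32×10^-3 atm = 1320 μatm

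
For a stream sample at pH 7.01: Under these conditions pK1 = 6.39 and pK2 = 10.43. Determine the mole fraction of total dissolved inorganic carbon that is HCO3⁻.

α₁ = 1 / (1 + [H⁺]/K1 + K2/[H⁺]) = 1 / (1 + 10^-0.62 + 10^-3.42)
   = 1 / (1 + 0.23988 + 0.00038019) = 1/1.2403 = 0.8063

α₁ = 0.806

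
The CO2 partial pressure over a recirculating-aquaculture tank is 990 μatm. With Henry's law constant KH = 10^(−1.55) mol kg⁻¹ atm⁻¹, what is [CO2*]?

[CO2*] = 27.9 μmol/kg

KH = 10^(−1.55) = 2.818×10^-2 mol kg⁻¹ atm⁻¹
[CO2*] = KH · pCO2 = 2.818×10^-2 × 990×10^-6 atm = 2.79×10^-5 mol/kg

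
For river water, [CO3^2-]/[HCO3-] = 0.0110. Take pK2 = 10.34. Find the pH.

pH = 8.38

From K2 = [H⁺][CO3^2-]/[HCO3-]:  pH = pK2 + log₁₀([CO3^2-]/[HCO3-])
log₁₀(0.0110) = -1.959
pH = 10.34 + (-1.959) = 8.38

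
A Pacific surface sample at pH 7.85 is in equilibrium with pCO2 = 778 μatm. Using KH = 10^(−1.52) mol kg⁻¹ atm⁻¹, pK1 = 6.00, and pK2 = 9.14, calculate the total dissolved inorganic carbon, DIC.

DIC = 1.77 mmol/kg

[CO2*] = KH · pCO2 = 10^(−1.52) × 778×10^-6 = 2.350×10^-5 mol/kg
α₀ = 1/(1 + K1/[H⁺] + K1K2/[H⁺]²) = 1/(1 + 10^+1.85 + 10^+0.56) = 0.01326
DIC = [CO2*]/α₀ = 2.350×10^-5 / 0.01326 = 1.77 mmol/kg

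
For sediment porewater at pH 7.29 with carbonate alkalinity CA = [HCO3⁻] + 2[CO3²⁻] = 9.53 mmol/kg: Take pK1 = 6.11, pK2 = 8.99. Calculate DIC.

CA = [HCO3⁻] + 2[CO3²⁻] = (α₁ + 2α₂)·DIC
At pH 7.29: [H⁺]/K1 = 10^-1.18 = 0.066069, K2/[H⁺] = 10^-1.70 = 0.019953
α₁ = 1/(1 + 0.066069 + 0.019953) = 1/1.0860 = 0.9208; α₂ = α₁·K2/[H⁺] = 0.01837
α₁ + 2α₂ = 0.9575
DIC = CA / (α₁ + 2α₂) = 9.53 / 0.9575 = 9.95 mmol/kg

DIC = 9.95 mmol/kg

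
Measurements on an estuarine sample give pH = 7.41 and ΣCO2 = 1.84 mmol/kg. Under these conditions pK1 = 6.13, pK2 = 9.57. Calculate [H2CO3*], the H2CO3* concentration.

α₀ = 1 / (1 + K1/[H⁺] + K1K2/[H⁺]²) = 1 / (1 + 10^+1.28 + 10^-0.88)
   = 1 / (1 + 19.055 + 0.13183) = 1/20.186 = 0.04954
[CO2*] = α₀ × DIC = 0.04954 × 1.84 = 0.0912 mmol/kg

[CO2*] = 0.0912 mmol/kg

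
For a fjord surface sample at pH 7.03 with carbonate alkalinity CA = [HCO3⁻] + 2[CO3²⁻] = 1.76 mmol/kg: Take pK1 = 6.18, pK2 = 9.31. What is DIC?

DIC = 2.00 mmol/kg

CA = [HCO3⁻] + 2[CO3²⁻] = (α₁ + 2α₂)·DIC
At pH 7.03: [H⁺]/K1 = 10^-0.85 = 0.14125, K2/[H⁺] = 10^-2.28 = 0.0052481
α₁ = 1/(1 + 0.14125 + 0.0052481) = 1/1.1465 = 0.8722; α₂ = α₁·K2/[H⁺] = 0.004577
α₁ + 2α₂ = 0.8814
DIC = CA / (α₁ + 2α₂) = 1.76 / 0.8814 = 2.00 mmol/kg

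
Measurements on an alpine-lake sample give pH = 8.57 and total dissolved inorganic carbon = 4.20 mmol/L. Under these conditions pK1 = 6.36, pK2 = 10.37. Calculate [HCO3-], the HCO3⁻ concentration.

[HCO3⁻] = 4.11 mmol/L

α₁ = 1 / (1 + [H⁺]/K1 + K2/[H⁺]) = 1 / (1 + 10^-2.21 + 10^-1.80)
   = 1 / (1 + 0.0061660 + 0.015849) = 1/1.0220 = 0.9785
[HCO3⁻] = α₁ × DIC = 0.9785 × 4.20 = 4.11 mmol/L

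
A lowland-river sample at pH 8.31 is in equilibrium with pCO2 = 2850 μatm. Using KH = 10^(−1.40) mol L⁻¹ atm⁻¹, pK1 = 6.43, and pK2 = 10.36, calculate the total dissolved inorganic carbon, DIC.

[CO2*] = KH · pCO2 = 10^(−1.40) × 2850×10^-6 = 1.135×10^-4 mol/L
α₀ = 1/(1 + K1/[H⁺] + K1K2/[H⁺]²) = 1/(1 + 10^+1.88 + 10^-0.17) = 0.01290
DIC = [CO2*]/α₀ = 1.135×10^-4 / 0.01290 = 8.80 mmol/L

DIC = 8.80 mmol/L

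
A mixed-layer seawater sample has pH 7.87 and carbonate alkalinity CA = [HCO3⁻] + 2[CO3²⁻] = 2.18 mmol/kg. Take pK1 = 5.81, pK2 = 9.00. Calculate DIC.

CA = [HCO3⁻] + 2[CO3²⁻] = (α₁ + 2α₂)·DIC
At pH 7.87: [H⁺]/K1 = 10^-2.06 = 0.0087096, K2/[H⁺] = 10^-1.13 = 0.074131
α₁ = 1/(1 + 0.0087096 + 0.074131) = 1/1.0828 = 0.9235; α₂ = α₁·K2/[H⁺] = 0.06846
α₁ + 2α₂ = 1.0604
DIC = CA / (α₁ + 2α₂) = 2.18 / 1.0604 = 2.06 mmol/kg

DIC = 2.06 mmol/kg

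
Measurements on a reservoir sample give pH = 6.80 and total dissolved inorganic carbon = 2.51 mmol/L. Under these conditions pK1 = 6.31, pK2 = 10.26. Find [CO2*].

α₀ = 1 / (1 + K1/[H⁺] + K1K2/[H⁺]²) = 1 / (1 + 10^+0.49 + 10^-2.97)
   = 1 / (1 + 3.0903 + 0.0010715) = 1/4.0914 = 0.2444
[CO2*] = α₀ × DIC = 0.2444 × 2.51 = 0.613 mmol/L

[CO2*] = 0.613 mmol/L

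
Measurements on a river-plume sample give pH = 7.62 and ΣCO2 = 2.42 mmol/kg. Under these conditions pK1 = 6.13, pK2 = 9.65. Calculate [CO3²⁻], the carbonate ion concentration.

[CO3²⁻] = 0.0217 mmol/kg

α₂ = 1 / (1 + [H⁺]/K2 + [H⁺]²/(K1K2)) = 1 / (1 + 10^+2.03 + 10^+0.54)
   = 1 / (1 + 107.15 + 3.4674) = 1/111.62 = 0.008959
[CO3²⁻] = α₂ × DIC = 0.008959 × 2.42 = 0.0217 mmol/kg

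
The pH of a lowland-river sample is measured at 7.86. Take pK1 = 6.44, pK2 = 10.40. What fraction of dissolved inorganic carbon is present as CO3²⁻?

α₂ = 1 / (1 + [H⁺]/K2 + [H⁺]²/(K1K2)) = 1 / (1 + 10^+2.54 + 10^+1.12)
   = 1 / (1 + 346.74 + 13.183) = 1/360.92 = 0.002771

α₂ = 0.00277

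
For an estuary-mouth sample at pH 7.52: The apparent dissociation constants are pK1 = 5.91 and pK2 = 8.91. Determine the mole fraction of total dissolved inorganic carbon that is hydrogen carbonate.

α₁ = 0.939

α₁ = 1 / (1 + [H⁺]/K1 + K2/[H⁺]) = 1 / (1 + 10^-1.61 + 10^-1.39)
   = 1 / (1 + 0.024547 + 0.040738) = 1/1.0653 = 0.9387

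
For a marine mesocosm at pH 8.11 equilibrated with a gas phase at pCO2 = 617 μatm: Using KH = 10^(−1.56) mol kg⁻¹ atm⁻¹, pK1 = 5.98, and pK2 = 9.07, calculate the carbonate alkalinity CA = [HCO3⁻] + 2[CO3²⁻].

[CO2*] = KH · pCO2 = 10^(−1.56) × 617×10^-6 = 1.699×10^-5 mol/kg
α₀ = 1/(1 + K1/[H⁺] + K1K2/[H⁺]²) = 1/(1 + 10^+2.13 + 10^+1.17) = 0.006636
DIC = [CO2*]/α₀ = 1.699×10^-5 / 0.006636 = 2.561 mmol/kg
CA = (α₁ + 2α₂)·DIC = (0.8952 + 2×0.09816) × 2.561 = 2.80 mmol/kg

CA = 2.80 mmol/kg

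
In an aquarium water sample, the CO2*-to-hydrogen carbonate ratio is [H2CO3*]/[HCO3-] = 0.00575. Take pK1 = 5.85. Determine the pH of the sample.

From K1 = [H⁺][HCO3-]/[H2CO3*]:  pH = pK1 − log₁₀([H2CO3*]/[HCO3-])
log₁₀(0.00575) = -2.240
pH = 5.85 − (-2.240) = 8.09

pH = 8.09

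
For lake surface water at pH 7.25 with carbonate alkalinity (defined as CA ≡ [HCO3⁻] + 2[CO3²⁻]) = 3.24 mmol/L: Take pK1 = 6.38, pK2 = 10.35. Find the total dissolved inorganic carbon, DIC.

CA = [HCO3⁻] + 2[CO3²⁻] = (α₁ + 2α₂)·DIC
At pH 7.25: [H⁺]/K1 = 10^-0.87 = 0.13490, K2/[H⁺] = 10^-3.10 = 0.00079433
α₁ = 1/(1 + 0.13490 + 0.00079433) = 1/1.1357 = 0.8805; α₂ = α₁·K2/[H⁺] = 0.0006994
α₁ + 2α₂ = 0.8819
DIC = CA / (α₁ + 2α₂) = 3.24 / 0.8819 = 3.67 mmol/L

DIC = 3.67 mmol/L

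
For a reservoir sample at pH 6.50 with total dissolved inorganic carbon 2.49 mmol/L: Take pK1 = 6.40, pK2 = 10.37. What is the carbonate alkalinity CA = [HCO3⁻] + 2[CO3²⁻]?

CA = [HCO3⁻] + 2[CO3²⁻] = (α₁ + 2α₂)·DIC
At pH 6.50: [H⁺]/K1 = 10^-0.10 = 0.79433, K2/[H⁺] = 10^-3.87 = 0.00013490
α₁ = 1/(1 + 0.79433 + 0.00013490) = 1/1.7945 = 0.5573; α₂ = α₁·K2/[H⁺] = 7.517×10^-5
α₁ + 2α₂ = 0.5574
CA = 0.5574 × 2.49 = 1.39 mmol/L

CA = 1.39 mmol/L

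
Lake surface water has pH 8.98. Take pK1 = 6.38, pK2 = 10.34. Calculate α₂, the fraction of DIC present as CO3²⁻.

α₂ = 0.0417

α₂ = 1 / (1 + [H⁺]/K2 + [H⁺]²/(K1K2)) = 1 / (1 + 10^+1.36 + 10^-1.24)
   = 1 / (1 + 22.909 + 0.057544) = 1/23.966 = 0.04173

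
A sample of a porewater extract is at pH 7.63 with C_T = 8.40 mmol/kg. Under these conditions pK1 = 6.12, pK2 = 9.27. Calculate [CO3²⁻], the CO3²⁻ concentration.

α₂ = 1 / (1 + [H⁺]/K2 + [H⁺]²/(K1K2)) = 1 / (1 + 10^+1.64 + 10^+0.13)
   = 1 / (1 + 43.652 + 1.3490) = 1/46.001 = 0.02174
[CO3²⁻] = α₂ × DIC = 0.02174 × 8.40 = 0.183 mmol/kg

[CO3²⁻] = 0.183 mmol/kg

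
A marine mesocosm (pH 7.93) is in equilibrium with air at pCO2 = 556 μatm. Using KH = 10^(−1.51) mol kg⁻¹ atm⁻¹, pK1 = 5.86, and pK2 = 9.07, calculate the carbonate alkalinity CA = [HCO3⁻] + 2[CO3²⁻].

CA = 2.31 mmol/kg

[CO2*] = KH · pCO2 = 10^(−1.51) × 556×10^-6 = 1.718×10^-5 mol/kg
α₀ = 1/(1 + K1/[H⁺] + K1K2/[H⁺]²) = 1/(1 + 10^+2.07 + 10^+0.93) = 0.007874
DIC = [CO2*]/α₀ = 1.718×10^-5 / 0.007874 = 2.182 mmol/kg
CA = (α₁ + 2α₂)·DIC = (0.9251 + 2×0.06702) × 2.182 = 2.31 mmol/kg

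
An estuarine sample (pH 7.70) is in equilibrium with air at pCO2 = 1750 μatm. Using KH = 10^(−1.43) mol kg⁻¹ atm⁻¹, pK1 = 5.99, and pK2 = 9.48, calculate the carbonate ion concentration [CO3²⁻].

[CO2*] = KH · pCO2 = 10^(−1.43) × 1750×10^-6 = 6.502×10^-5 mol/kg
α₀ = 1/(1 + K1/[H⁺] + K1K2/[H⁺]²) = 1/(1 + 10^+1.71 + 10^-0.07) = 0.01882
DIC = [CO2*]/α₀ = 6.502×10^-5 / 0.01882 = 3.455 mmol/kg
[CO3²⁻] = α₂·DIC; α₂ = 0.01602, so [CO3²⁻] = 0.01602 × 3.455 = 0.0553 mmol/kg

[CO3²⁻] = 0.0553 mmol/kg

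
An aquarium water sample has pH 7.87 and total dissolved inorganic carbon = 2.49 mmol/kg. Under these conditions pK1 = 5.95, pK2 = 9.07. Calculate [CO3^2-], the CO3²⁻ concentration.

α₂ = 1 / (1 + [H⁺]/K2 + [H⁺]²/(K1K2)) = 1 / (1 + 10^+1.20 + 10^-0.72)
   = 1 / (1 + 15.849 + 0.19055) = 1/17.039 = 0.05869
[CO3²⁻] = α₂ × DIC = 0.05869 × 2.49 = 0.146 mmol/kg

[CO3²⁻] = 0.146 mmol/kg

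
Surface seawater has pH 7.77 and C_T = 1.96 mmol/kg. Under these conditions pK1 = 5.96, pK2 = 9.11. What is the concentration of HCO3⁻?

α₁ = 1 / (1 + [H⁺]/K1 + K2/[H⁺]) = 1 / (1 + 10^-1.81 + 10^-1.34)
   = 1 / (1 + 0.015488 + 0.045709) = 1/1.0612 = 0.9423
[HCO3⁻] = α₁ × DIC = 0.9423 × 1.96 = 1.85 mmol/kg

[HCO3⁻] = 1.85 mmol/kg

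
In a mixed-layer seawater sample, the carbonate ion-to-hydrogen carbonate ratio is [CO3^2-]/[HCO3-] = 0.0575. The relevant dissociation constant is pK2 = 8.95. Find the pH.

pH = 7.71

From K2 = [H⁺][CO3^2-]/[HCO3-]:  pH = pK2 + log₁₀([CO3^2-]/[HCO3-])
log₁₀(0.0575) = -1.240
pH = 8.95 + (-1.240) = 7.71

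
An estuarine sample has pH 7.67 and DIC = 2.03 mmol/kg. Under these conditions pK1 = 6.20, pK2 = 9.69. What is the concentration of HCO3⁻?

[HCO3⁻] = 1.95 mmol/kg

α₁ = 1 / (1 + [H⁺]/K1 + K2/[H⁺]) = 1 / (1 + 10^-1.47 + 10^-2.02)
   = 1 / (1 + 0.033884 + 0.0095499) = 1/1.0434 = 0.9584
[HCO3⁻] = α₁ × DIC = 0.9584 × 2.03 = 1.95 mmol/kg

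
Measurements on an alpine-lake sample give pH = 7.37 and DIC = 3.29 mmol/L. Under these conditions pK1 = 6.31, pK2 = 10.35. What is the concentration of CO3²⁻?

[CO3²⁻] = 3.17 μmol/L

α₂ = 1 / (1 + [H⁺]/K2 + [H⁺]²/(K1K2)) = 1 / (1 + 10^+2.98 + 10^+1.92)
   = 1 / (1 + 954.99 + 83.176) = 1/1039.2 = 0.0009623
[CO3²⁻] = α₂ × DIC = 0.0009623 × 3.29 = 0.00317 mmol/L = 3.17 μmol/L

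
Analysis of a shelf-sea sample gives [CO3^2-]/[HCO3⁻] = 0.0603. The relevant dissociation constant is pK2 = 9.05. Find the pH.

From K2 = [H⁺][CO3^2-]/[HCO3⁻]:  pH = pK2 + log₁₀([CO3^2-]/[HCO3⁻])
log₁₀(0.0603) = -1.220
pH = 9.05 + (-1.220) = 7.83

pH = 7.83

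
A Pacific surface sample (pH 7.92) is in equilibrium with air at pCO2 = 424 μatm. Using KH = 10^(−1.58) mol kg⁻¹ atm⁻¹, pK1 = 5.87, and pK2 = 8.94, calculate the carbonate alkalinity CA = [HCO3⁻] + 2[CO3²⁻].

CA = 1.49 mmol/kg

[CO2*] = KH · pCO2 = 10^(−1.58) × 424×10^-6 = 1.115×10^-5 mol/kg
α₀ = 1/(1 + K1/[H⁺] + K1K2/[H⁺]²) = 1/(1 + 10^+2.05 + 10^+1.03) = 0.008070
DIC = [CO2*]/α₀ = 1.115×10^-5 / 0.008070 = 1.382 mmol/kg
CA = (α₁ + 2α₂)·DIC = (0.9055 + 2×0.08647) × 1.382 = 1.49 mmol/kg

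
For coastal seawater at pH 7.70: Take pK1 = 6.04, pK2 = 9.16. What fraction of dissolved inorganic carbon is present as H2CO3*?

α₀ = 1 / (1 + K1/[H⁺] + K1K2/[H⁺]²) = 1 / (1 + 10^+1.66 + 10^+0.20)
   = 1 / (1 + 45.709 + 1.5849) = 1/48.294 = 0.02071

α₀ = 0.0207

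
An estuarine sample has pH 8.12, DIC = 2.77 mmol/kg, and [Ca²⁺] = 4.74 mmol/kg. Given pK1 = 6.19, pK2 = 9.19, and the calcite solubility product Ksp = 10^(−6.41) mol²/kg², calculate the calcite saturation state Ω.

Ω = 2.62

α₂ = 1 / (1 + [H⁺]/K2 + [H⁺]²/(K1K2)) = 1 / (1 + 10^+1.07 + 10^-0.86)
   = 1 / (1 + 11.749 + 0.13804) = 1/12.887 = 0.07760
[CO3²⁻] = α₂ × DIC = 0.07760 × 2.77 = 0.2149 mmol/kg
Ksp = 10^(−6.41) = 3.890×10^-7
Ω = [Ca²⁺][CO3²⁻]/Ksp = (4.74×10^-3)(2.149×10^-4) / 3.890×10^-7 = 2.62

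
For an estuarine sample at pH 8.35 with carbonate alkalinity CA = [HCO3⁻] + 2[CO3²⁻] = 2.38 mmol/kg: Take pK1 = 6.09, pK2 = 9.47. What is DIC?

DIC = 2.23 mmol/kg

CA = [HCO3⁻] + 2[CO3²⁻] = (α₁ + 2α₂)·DIC
At pH 8.35: [H⁺]/K1 = 10^-2.26 = 0.0054954, K2/[H⁺] = 10^-1.12 = 0.075858
α₁ = 1/(1 + 0.0054954 + 0.075858) = 1/1.0814 = 0.9248; α₂ = α₁·K2/[H⁺] = 0.07015
α₁ + 2α₂ = 1.0651
DIC = CA / (α₁ + 2α₂) = 2.38 / 1.0651 = 2.23 mmol/kg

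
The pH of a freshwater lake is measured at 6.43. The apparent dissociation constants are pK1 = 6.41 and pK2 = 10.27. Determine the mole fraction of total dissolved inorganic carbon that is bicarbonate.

α₁ = 0.511

α₁ = 1 / (1 + [H⁺]/K1 + K2/[H⁺]) = 1 / (1 + 10^-0.02 + 10^-3.84)
   = 1 / (1 + 0.95499 + 0.00014454) = 1/1.9551 = 0.5115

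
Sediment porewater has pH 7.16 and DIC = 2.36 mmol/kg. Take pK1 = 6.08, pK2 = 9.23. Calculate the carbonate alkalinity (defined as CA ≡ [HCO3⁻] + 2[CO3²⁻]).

CA = 2.20 mmol/kg

CA = [HCO3⁻] + 2[CO3²⁻] = (α₁ + 2α₂)·DIC
At pH 7.16: [H⁺]/K1 = 10^-1.08 = 0.083176, K2/[H⁺] = 10^-2.07 = 0.0085114
α₁ = 1/(1 + 0.083176 + 0.0085114) = 1/1.0917 = 0.9160; α₂ = α₁·K2/[H⁺] = 0.007797
α₁ + 2α₂ = 0.9316
CA = 0.9316 × 2.36 = 2.20 mmol/kg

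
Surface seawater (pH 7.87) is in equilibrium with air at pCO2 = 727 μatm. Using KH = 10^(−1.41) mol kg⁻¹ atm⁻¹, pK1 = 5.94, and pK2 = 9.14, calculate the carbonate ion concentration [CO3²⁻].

[CO2*] = KH · pCO2 = 10^(−1.41) × 727×10^-6 = 2.828×10^-5 mol/kg
α₀ = 1/(1 + K1/[H⁺] + K1K2/[H⁺]²) = 1/(1 + 10^+1.93 + 10^+0.66) = 0.01103
DIC = [CO2*]/α₀ = 2.828×10^-5 / 0.01103 = 2.565 mmol/kg
[CO3²⁻] = α₂·DIC; α₂ = 0.05040, so [CO3²⁻] = 0.05040 × 2.565 = 0.129 mmol/kg

[CO3²⁻] = 0.129 mmol/kg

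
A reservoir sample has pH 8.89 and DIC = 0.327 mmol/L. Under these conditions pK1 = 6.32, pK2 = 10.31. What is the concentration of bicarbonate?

[HCO3⁻] = 0.314 mmol/L

α₁ = 1 / (1 + [H⁺]/K1 + K2/[H⁺]) = 1 / (1 + 10^-2.57 + 10^-1.42)
   = 1 / (1 + 0.0026915 + 0.038019) = 1/1.0407 = 0.9609
[HCO3⁻] = α₁ × DIC = 0.9609 × 0.327 = 0.314 mmol/L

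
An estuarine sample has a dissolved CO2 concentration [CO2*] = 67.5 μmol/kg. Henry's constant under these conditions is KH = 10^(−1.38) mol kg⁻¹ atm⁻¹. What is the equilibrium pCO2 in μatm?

pCO2 = 1620 μatm

KH = 10^(−1.38) = 4.169×10^-2 mol kg⁻¹ atm⁻¹
pCO2 = [CO2*]/KH = 67.5×10^-6 / 4.169×10^-2 = 1.62×10^-3 atm = 1620 μatm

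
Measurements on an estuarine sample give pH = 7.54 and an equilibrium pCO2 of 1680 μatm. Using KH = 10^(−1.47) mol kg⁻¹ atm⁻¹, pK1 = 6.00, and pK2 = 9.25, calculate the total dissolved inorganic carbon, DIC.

[CO2*] = KH · pCO2 = 10^(−1.47) × 1680×10^-6 = 5.693×10^-5 mol/kg
α₀ = 1/(1 + K1/[H⁺] + K1K2/[H⁺]²) = 1/(1 + 10^+1.54 + 10^-0.17) = 0.02751
DIC = [CO2*]/α₀ = 5.693×10^-5 / 0.02751 = 2.07 mmol/kg

DIC = 2.07 mmol/kg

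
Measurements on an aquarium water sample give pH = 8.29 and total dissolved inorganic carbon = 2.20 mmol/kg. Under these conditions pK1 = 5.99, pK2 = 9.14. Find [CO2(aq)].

[CO2*] = 9.62 μmol/kg

α₀ = 1 / (1 + K1/[H⁺] + K1K2/[H⁺]²) = 1 / (1 + 10^+2.30 + 10^+1.45)
   = 1 / (1 + 199.53 + 28.184) = 1/228.71 = 0.004372
[CO2*] = α₀ × DIC = 0.004372 × 2.20 = 0.00962 mmol/kg = 9.62 μmol/kg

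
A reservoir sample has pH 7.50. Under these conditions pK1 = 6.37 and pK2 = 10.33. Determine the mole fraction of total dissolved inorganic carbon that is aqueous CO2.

α₀ = 1 / (1 + K1/[H⁺] + K1K2/[H⁺]²) = 1 / (1 + 10^+1.13 + 10^-1.70)
   = 1 / (1 + 13.490 + 0.019953) = 1/14.510 = 0.06892

α₀ = 0.0689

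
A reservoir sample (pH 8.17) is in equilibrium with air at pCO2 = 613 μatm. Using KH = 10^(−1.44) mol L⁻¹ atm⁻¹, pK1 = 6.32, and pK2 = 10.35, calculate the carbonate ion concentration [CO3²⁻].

[CO2*] = KH · pCO2 = 10^(−1.44) × 613×10^-6 = 2.226×10^-5 mol/L
α₀ = 1/(1 + K1/[H⁺] + K1K2/[H⁺]²) = 1/(1 + 10^+1.85 + 10^-0.33) = 0.01384
DIC = [CO2*]/α₀ = 2.226×10^-5 / 0.01384 = 1.608 mmol/L
[CO3²⁻] = α₂·DIC; α₂ = 0.006473, so [CO3²⁻] = 0.006473 × 1.608 = 0.0104 mmol/L = 10.4 μmol/L

[CO3²⁻] = 10.4 μmol/L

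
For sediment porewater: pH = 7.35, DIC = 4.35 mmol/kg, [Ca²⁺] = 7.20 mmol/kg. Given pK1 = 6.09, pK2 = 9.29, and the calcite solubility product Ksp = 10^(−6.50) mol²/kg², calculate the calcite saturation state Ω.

α₂ = 1 / (1 + [H⁺]/K2 + [H⁺]²/(K1K2)) = 1 / (1 + 10^+1.94 + 10^+0.68)
   = 1 / (1 + 87.096 + 4.7863) = 1/92.883 = 0.01077
[CO3²⁻] = α₂ × DIC = 0.01077 × 4.35 = 0.04683 mmol/kg
Ksp = 10^(−6.50) = 3.162×10^-7
Ω = [Ca²⁺][CO3²⁻]/Ksp = (7.20×10^-3)(4.683×10^-5) / 3.162×10^-7 = 1.07

Ω = 1.07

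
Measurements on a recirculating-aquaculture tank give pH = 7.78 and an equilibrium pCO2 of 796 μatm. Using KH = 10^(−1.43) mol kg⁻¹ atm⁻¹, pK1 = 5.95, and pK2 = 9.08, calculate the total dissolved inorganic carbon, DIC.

DIC = 2.13 mmol/kg

[CO2*] = KH · pCO2 = 10^(−1.43) × 796×10^-6 = 2.957×10^-5 mol/kg
α₀ = 1/(1 + K1/[H⁺] + K1K2/[H⁺]²) = 1/(1 + 10^+1.83 + 10^+0.53) = 0.01389
DIC = [CO2*]/α₀ = 2.957×10^-5 / 0.01389 = 2.13 mmol/kg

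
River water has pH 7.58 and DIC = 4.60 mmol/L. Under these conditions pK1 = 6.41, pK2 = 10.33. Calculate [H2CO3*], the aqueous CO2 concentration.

α₀ = 1 / (1 + K1/[H⁺] + K1K2/[H⁺]²) = 1 / (1 + 10^+1.17 + 10^-1.58)
   = 1 / (1 + 14.791 + 0.026303) = 1/15.817 = 0.06322
[CO2*] = α₀ × DIC = 0.06322 × 4.60 = 0.291 mmol/L

[CO2*] = 0.291 mmol/L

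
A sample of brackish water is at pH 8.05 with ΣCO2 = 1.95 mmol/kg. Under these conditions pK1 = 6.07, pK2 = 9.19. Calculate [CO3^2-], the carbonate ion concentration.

[CO3²⁻] = 0.130 mmol/kg

α₂ = 1 / (1 + [H⁺]/K2 + [H⁺]²/(K1K2)) = 1 / (1 + 10^+1.14 + 10^-0.84)
   = 1 / (1 + 13.804 + 0.14454) = 1/14.948 = 0.06690
[CO3²⁻] = α₂ × DIC = 0.06690 × 1.95 = 0.130 mmol/kg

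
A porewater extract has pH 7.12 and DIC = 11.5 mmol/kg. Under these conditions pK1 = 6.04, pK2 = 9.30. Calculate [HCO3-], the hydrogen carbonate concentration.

α₁ = 1 / (1 + [H⁺]/K1 + K2/[H⁺]) = 1 / (1 + 10^-1.08 + 10^-2.18)
   = 1 / (1 + 0.083176 + 0.0066069) = 1/1.0898 = 0.9176
[HCO3⁻] = α₁ × DIC = 0.9176 × 11.5 = 10.6 mmol/kg

[HCO3⁻] = 10.6 mmol/kg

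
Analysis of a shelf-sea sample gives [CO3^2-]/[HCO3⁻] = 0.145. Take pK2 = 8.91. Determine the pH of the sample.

pH = 8.07

From K2 = [H⁺][CO3^2-]/[HCO3⁻]:  pH = pK2 + log₁₀([CO3^2-]/[HCO3⁻])
log₁₀(0.145) = -0.839
pH = 8.91 + (-0.839) = 8.07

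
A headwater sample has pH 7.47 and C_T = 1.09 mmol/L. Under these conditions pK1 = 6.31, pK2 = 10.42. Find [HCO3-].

α₁ = 1 / (1 + [H⁺]/K1 + K2/[H⁺]) = 1 / (1 + 10^-1.16 + 10^-2.95)
   = 1 / (1 + 0.069183 + 0.0011220) = 1/1.0703 = 0.9343
[HCO3⁻] = α₁ × DIC = 0.9343 × 1.09 = 1.02 mmol/L

[HCO3⁻] = 1.02 mmol/L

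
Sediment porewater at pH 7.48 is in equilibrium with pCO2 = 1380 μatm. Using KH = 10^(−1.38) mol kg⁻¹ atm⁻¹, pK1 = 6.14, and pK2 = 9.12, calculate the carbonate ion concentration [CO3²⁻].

[CO2*] = KH · pCO2 = 10^(−1.38) × 1380×10^-6 = 5.753×10^-5 mol/kg
α₀ = 1/(1 + K1/[H⁺] + K1K2/[H⁺]²) = 1/(1 + 10^+1.34 + 10^-0.30) = 0.04277
DIC = [CO2*]/α₀ = 5.753×10^-5 / 0.04277 = 1.345 mmol/kg
[CO3²⁻] = α₂·DIC; α₂ = 0.02144, so [CO3²⁻] = 0.02144 × 1.345 = 0.0288 mmol/kg

[CO3²⁻] = 0.0288 mmol/kg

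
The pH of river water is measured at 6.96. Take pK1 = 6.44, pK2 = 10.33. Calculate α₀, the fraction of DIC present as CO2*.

α₀ = 1 / (1 + K1/[H⁺] + K1K2/[H⁺]²) = 1 / (1 + 10^+0.52 + 10^-2.85)
   = 1 / (1 + 3.3113 + 0.0014125) = 1/4.3127 = 0.2319

α₀ = 0.232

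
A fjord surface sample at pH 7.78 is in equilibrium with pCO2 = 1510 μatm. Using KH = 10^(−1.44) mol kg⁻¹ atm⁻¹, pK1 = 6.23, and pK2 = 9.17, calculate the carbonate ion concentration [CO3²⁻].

[CO3²⁻] = 0.0792 mmol/kg

[CO2*] = KH · pCO2 = 10^(−1.44) × 1510×10^-6 = 5.482×10^-5 mol/kg
α₀ = 1/(1 + K1/[H⁺] + K1K2/[H⁺]²) = 1/(1 + 10^+1.55 + 10^+0.16) = 0.02637
DIC = [CO2*]/α₀ = 5.482×10^-5 / 0.02637 = 2.079 mmol/kg
[CO3²⁻] = α₂·DIC; α₂ = 0.03811, so [CO3²⁻] = 0.03811 × 2.079 = 0.0792 mmol/kg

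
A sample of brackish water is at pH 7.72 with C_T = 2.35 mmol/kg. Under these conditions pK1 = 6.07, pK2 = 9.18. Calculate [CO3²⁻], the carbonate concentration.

[CO3²⁻] = 0.0771 mmol/kg

α₂ = 1 / (1 + [H⁺]/K2 + [H⁺]²/(K1K2)) = 1 / (1 + 10^+1.46 + 10^-0.19)
   = 1 / (1 + 28.840 + 0.64565) = 1/30.486 = 0.03280
[CO3²⁻] = α₂ × DIC = 0.03280 × 2.35 = 0.0771 mmol/kg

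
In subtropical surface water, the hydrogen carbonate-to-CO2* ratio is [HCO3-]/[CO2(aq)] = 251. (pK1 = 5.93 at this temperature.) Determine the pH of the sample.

From K1 = [H⁺][HCO3-]/[CO2(aq)]:  pH = pK1 + log₁₀([HCO3-]/[CO2(aq)])
log₁₀(251) = +2.400
pH = 5.93 + (+2.400) = 8.33

pH = 8.33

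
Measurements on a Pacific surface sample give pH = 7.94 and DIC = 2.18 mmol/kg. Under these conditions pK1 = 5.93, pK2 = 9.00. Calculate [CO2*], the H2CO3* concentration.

[CO2*] = 19.4 μmol/kg

α₀ = 1 / (1 + K1/[H⁺] + K1K2/[H⁺]²) = 1 / (1 + 10^+2.01 + 10^+0.95)
   = 1 / (1 + 102.33 + 8.9125) = 1/112.24 = 0.008909
[CO2*] = α₀ × DIC = 0.008909 × 2.18 = 0.0194 mmol/kg = 19.4 μmol/kg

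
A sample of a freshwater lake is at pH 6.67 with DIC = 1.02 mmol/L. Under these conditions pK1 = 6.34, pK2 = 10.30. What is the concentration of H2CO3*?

[CO2*] = 0.325 mmol/L

α₀ = 1 / (1 + K1/[H⁺] + K1K2/[H⁺]²) = 1 / (1 + 10^+0.33 + 10^-3.30)
   = 1 / (1 + 2.1380 + 0.00050119) = 1/3.1385 = 0.3186
[CO2*] = α₀ × DIC = 0.3186 × 1.02 = 0.325 mmol/L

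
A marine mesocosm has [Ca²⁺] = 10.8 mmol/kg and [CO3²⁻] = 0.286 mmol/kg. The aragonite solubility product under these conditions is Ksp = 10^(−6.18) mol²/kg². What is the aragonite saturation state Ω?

Ω = 4.68

Ksp = 10^(−6.18) = 6.607×10^-7
Ω = [Ca²⁺][CO3²⁻]/Ksp = (10.8×10^-3)(0.286×10^-3) / 6.607×10^-7 = 4.68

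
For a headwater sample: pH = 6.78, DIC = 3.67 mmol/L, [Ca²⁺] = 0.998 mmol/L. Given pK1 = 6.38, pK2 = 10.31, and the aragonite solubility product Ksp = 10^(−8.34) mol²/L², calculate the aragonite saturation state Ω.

α₂ = 1 / (1 + [H⁺]/K2 + [H⁺]²/(K1K2)) = 1 / (1 + 10^+3.53 + 10^+3.13)
   = 1 / (1 + 3388.4 + 1349.0) = 1/4738.4 = 0.0002110
[CO3²⁻] = α₂ × DIC = 0.0002110 × 3.67 = 0.0007745 mmol/L = 0.7745 μmol/L
Ksp = 10^(−8.34) = 4.571×10^-9
Ω = [Ca²⁺][CO3²⁻]/Ksp = (0.998×10^-3)(7.745×10^-7) / 4.571×10^-9 = 0.169

Ω = 0.169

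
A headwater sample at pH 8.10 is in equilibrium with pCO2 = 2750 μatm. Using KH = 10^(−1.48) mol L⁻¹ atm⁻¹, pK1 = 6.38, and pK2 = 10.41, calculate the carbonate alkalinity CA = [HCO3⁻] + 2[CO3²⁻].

CA = 4.83 mmol/L

[CO2*] = KH · pCO2 = 10^(−1.48) × 2750×10^-6 = 9.106×10^-5 mol/L
α₀ = 1/(1 + K1/[H⁺] + K1K2/[H⁺]²) = 1/(1 + 10^+1.72 + 10^-0.59) = 0.01861
DIC = [CO2*]/α₀ = 9.106×10^-5 / 0.01861 = 4.893 mmol/L
CA = (α₁ + 2α₂)·DIC = (0.9766 + 2×0.004783) × 4.893 = 4.83 mmol/L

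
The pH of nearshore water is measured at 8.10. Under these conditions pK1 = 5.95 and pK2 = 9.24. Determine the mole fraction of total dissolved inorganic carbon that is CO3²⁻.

α₂ = 0.0671

α₂ = 1 / (1 + [H⁺]/K2 + [H⁺]²/(K1K2)) = 1 / (1 + 10^+1.14 + 10^-1.01)
   = 1 / (1 + 13.804 + 0.097724) = 1/14.902 = 0.06711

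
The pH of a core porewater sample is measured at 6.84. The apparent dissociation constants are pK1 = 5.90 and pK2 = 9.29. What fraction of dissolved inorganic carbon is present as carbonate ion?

α₂ = 0.00317

α₂ = 1 / (1 + [H⁺]/K2 + [H⁺]²/(K1K2)) = 1 / (1 + 10^+2.45 + 10^+1.51)
   = 1 / (1 + 281.84 + 32.359) = 1/315.20 = 0.003173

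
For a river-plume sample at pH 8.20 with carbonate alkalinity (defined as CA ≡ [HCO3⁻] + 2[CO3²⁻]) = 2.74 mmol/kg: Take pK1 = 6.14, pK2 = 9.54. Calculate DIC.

CA = [HCO3⁻] + 2[CO3²⁻] = (α₁ + 2α₂)·DIC
At pH 8.20: [H⁺]/K1 = 10^-2.06 = 0.0087096, K2/[H⁺] = 10^-1.34 = 0.045709
α₁ = 1/(1 + 0.0087096 + 0.045709) = 1/1.0544 = 0.9484; α₂ = α₁·K2/[H⁺] = 0.04335
α₁ + 2α₂ = 1.0351
DIC = CA / (α₁ + 2α₂) = 2.74 / 1.0351 = 2.65 mmol/kg

DIC = 2.65 mmol/kg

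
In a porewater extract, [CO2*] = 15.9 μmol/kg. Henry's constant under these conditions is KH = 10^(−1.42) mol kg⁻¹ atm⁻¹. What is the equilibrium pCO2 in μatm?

KH = 10^(−1.42) = 3.802×10^-2 mol kg⁻¹ atm⁻¹
pCO2 = [CO2*]/KH = 15.9×10^-6 / 3.802×10^-2 = 4.18×10^-4 atm = 418 μatm

pCO2 = 418 μatm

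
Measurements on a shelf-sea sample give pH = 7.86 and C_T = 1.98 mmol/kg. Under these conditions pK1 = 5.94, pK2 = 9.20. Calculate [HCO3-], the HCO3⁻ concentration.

[HCO3⁻] = 1.87 mmol/kg

α₁ = 1 / (1 + [H⁺]/K1 + K2/[H⁺]) = 1 / (1 + 10^-1.92 + 10^-1.34)
   = 1 / (1 + 0.012023 + 0.045709) = 1/1.0577 = 0.9454
[HCO3⁻] = α₁ × DIC = 0.9454 × 1.98 = 1.87 mmol/kg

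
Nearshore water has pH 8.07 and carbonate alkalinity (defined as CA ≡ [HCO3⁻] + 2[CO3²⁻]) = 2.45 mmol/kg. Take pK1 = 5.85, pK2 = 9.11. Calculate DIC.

CA = [HCO3⁻] + 2[CO3²⁻] = (α₁ + 2α₂)·DIC
At pH 8.07: [H⁺]/K1 = 10^-2.22 = 0.0060256, K2/[H⁺] = 10^-1.04 = 0.091201
α₁ = 1/(1 + 0.0060256 + 0.091201) = 1/1.0972 = 0.9114; α₂ = α₁·K2/[H⁺] = 0.08312
α₁ + 2α₂ = 1.0776
DIC = CA / (α₁ + 2α₂) = 2.45 / 1.0776 = 2.27 mmol/kg

DIC = 2.27 mmol/kg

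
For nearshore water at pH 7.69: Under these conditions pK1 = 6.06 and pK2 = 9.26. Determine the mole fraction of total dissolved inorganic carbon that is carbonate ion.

α₂ = 1 / (1 + [H⁺]/K2 + [H⁺]²/(K1K2)) = 1 / (1 + 10^+1.57 + 10^-0.06)
   = 1 / (1 + 37.154 + 0.87096) = 1/39.024 = 0.02562

α₂ = 0.0256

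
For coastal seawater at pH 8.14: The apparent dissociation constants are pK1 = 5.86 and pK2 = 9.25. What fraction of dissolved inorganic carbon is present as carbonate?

α₂ = 0.0717

α₂ = 1 / (1 + [H⁺]/K2 + [H⁺]²/(K1K2)) = 1 / (1 + 10^+1.11 + 10^-1.17)
   = 1 / (1 + 12.882 + 0.067608) = 1/13.950 = 0.07168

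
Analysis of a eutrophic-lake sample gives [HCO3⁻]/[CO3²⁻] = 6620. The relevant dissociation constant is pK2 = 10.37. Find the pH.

pH = 6.55

From K2 = [H⁺][CO3²⁻]/[HCO3⁻]:  pH = pK2 − log₁₀([HCO3⁻]/[CO3²⁻])
log₁₀(6620) = +3.821
pH = 10.37 − (+3.821) = 6.55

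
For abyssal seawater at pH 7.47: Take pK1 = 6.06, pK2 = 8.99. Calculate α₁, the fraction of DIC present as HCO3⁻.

α₁ = 0.935

α₁ = 1 / (1 + [H⁺]/K1 + K2/[H⁺]) = 1 / (1 + 10^-1.41 + 10^-1.52)
   = 1 / (1 + 0.038905 + 0.030200) = 1/1.0691 = 0.9354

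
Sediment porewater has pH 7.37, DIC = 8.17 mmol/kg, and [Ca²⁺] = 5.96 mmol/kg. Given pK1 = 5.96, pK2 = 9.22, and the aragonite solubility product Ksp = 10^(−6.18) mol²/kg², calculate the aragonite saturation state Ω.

Ω = 0.989

α₂ = 1 / (1 + [H⁺]/K2 + [H⁺]²/(K1K2)) = 1 / (1 + 10^+1.85 + 10^+0.44)
   = 1 / (1 + 70.795 + 2.7542) = 1/74.549 = 0.01341
[CO3²⁻] = α₂ × DIC = 0.01341 × 8.17 = 0.1096 mmol/kg
Ksp = 10^(−6.18) = 6.607×10^-7
Ω = [Ca²⁺][CO3²⁻]/Ksp = (5.96×10^-3)(1.096×10^-4) / 6.607×10^-7 = 0.989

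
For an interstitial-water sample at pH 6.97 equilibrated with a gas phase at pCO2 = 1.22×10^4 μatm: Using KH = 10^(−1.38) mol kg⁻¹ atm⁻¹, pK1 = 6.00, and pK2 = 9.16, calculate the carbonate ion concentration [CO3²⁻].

[CO3²⁻] = 0.0306 mmol/kg

[CO2*] = KH · pCO2 = 10^(−1.38) × 1.22×10^4×10^-6 = 5.086×10^-4 mol/kg
α₀ = 1/(1 + K1/[H⁺] + K1K2/[H⁺]²) = 1/(1 + 10^+0.97 + 10^-1.22) = 0.09622
DIC = [CO2*]/α₀ = 5.086×10^-4 / 0.09622 = 5.286 mmol/kg
[CO3²⁻] = α₂·DIC; α₂ = 0.005798, so [CO3²⁻] = 0.005798 × 5.286 = 0.0306 mmol/kg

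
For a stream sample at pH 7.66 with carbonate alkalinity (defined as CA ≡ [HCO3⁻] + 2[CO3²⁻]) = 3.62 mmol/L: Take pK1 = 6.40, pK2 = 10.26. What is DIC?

DIC = 3.81 mmol/L

CA = [HCO3⁻] + 2[CO3²⁻] = (α₁ + 2α₂)·DIC
At pH 7.66: [H⁺]/K1 = 10^-1.26 = 0.054954, K2/[H⁺] = 10^-2.60 = 0.0025119
α₁ = 1/(1 + 0.054954 + 0.0025119) = 1/1.0575 = 0.9457; α₂ = α₁·K2/[H⁺] = 0.002375
α₁ + 2α₂ = 0.9504
DIC = CA / (α₁ + 2α₂) = 3.62 / 0.9504 = 3.81 mmol/L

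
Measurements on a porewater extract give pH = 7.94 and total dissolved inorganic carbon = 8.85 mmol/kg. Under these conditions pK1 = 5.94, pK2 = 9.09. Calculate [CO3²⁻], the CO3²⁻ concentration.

[CO3²⁻] = 0.580 mmol/kg

α₂ = 1 / (1 + [H⁺]/K2 + [H⁺]²/(K1K2)) = 1 / (1 + 10^+1.15 + 10^-0.85)
   = 1 / (1 + 14.125 + 0.14125) = 1/15.267 = 0.06550
[CO3²⁻] = α₂ × DIC = 0.06550 × 8.85 = 0.580 mmol/kg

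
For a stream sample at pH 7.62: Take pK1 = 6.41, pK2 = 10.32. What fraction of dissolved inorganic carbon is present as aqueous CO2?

α₀ = 1 / (1 + K1/[H⁺] + K1K2/[H⁺]²) = 1 / (1 + 10^+1.21 + 10^-1.49)
   = 1 / (1 + 16.218 + 0.032359) = 1/17.250 = 0.05797

α₀ = 0.0580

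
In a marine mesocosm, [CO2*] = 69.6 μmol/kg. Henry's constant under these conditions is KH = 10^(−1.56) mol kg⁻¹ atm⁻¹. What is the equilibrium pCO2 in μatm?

pCO2 = 2530 μatm

KH = 10^(−1.56) = 2.754×10^-2 mol kg⁻¹ atm⁻¹
pCO2 = [CO2*]/KH = 69.6×10^-6 / 2.754×10^-2 = 2.53×10^-3 atm = 2530 μatm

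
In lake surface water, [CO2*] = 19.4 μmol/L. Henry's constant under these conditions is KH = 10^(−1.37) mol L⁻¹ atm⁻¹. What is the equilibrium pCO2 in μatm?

KH = 10^(−1.37) = 4.266×10^-2 mol L⁻¹ atm⁻¹
pCO2 = [CO2*]/KH = 19.4×10^-6 / 4.266×10^-2 = 4.55×10^-4 atm = 455 μatm

pCO2 = 455 μatm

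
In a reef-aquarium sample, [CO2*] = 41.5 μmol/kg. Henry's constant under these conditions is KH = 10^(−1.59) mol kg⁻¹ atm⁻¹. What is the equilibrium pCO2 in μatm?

pCO2 = 1610 μatm

KH = 10^(−1.59) = 2.570×10^-2 mol kg⁻¹ atm⁻¹
pCO2 = [CO2*]/KH = 41.5×10^-6 / 2.570×10^-2 = 1.61×10^-3 atm = 1610 μatm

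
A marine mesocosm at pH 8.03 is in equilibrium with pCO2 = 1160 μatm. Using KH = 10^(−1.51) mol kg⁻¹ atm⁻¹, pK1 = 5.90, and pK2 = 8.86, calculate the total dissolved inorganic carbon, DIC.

[CO2*] = KH · pCO2 = 10^(−1.51) × 1160×10^-6 = 3.585×10^-5 mol/kg
α₀ = 1/(1 + K1/[H⁺] + K1K2/[H⁺]²) = 1/(1 + 10^+2.13 + 10^+1.30) = 0.006416
DIC = [CO2*]/α₀ = 3.585×10^-5 / 0.006416 = 5.59 mmol/kg

DIC = 5.59 mmol/kg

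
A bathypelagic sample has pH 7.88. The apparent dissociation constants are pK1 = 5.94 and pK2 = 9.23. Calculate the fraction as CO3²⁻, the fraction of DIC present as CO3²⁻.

α₂ = 1 / (1 + [H⁺]/K2 + [H⁺]²/(K1K2)) = 1 / (1 + 10^+1.35 + 10^-0.59)
   = 1 / (1 + 22.387 + 0.25704) = 1/23.644 = 0.04229

α₂ = 0.0423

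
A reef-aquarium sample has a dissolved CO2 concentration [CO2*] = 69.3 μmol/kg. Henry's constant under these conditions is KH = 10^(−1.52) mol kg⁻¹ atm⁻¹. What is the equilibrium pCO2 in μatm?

KH = 10^(−1.52) = 3.020×10^-2 mol kg⁻¹ atm⁻¹
pCO2 = [CO2*]/KH = 69.3×10^-6 / 3.020×10^-2 = 2.29×10^-3 atm = 2290 μatm

pCO2 = 2290 μatm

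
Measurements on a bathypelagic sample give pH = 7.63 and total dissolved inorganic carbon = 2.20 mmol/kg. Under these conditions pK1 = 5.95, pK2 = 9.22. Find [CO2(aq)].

α₀ = 1 / (1 + K1/[H⁺] + K1K2/[H⁺]²) = 1 / (1 + 10^+1.68 + 10^+0.09)
   = 1 / (1 + 47.863 + 1.2303) = 1/50.093 = 0.01996
[CO2*] = α₀ × DIC = 0.01996 × 2.20 = 0.0439 mmol/kg

[CO2*] = 0.0439 mmol/kg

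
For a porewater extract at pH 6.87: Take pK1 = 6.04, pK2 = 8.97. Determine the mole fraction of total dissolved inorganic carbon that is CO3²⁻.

α₂ = 0.00687

α₂ = 1 / (1 + [H⁺]/K2 + [H⁺]²/(K1K2)) = 1 / (1 + 10^+2.10 + 10^+1.27)
   = 1 / (1 + 125.89 + 18.621) = 1/145.51 = 0.006872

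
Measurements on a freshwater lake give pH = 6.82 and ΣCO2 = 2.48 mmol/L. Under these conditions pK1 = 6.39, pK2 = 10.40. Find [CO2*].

α₀ = 1 / (1 + K1/[H⁺] + K1K2/[H⁺]²) = 1 / (1 + 10^+0.43 + 10^-3.15)
   = 1 / (1 + 2.6915 + 0.00070795) = 1/3.6922 = 0.2708
[CO2*] = α₀ × DIC = 0.2708 × 2.48 = 0.672 mmol/L

[CO2*] = 0.672 mmol/L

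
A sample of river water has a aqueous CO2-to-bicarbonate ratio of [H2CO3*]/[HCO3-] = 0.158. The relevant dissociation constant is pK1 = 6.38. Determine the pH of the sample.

From K1 = [H⁺][HCO3-]/[H2CO3*]:  pH = pK1 − log₁₀([H2CO3*]/[HCO3-])
log₁₀(0.158) = -0.801
pH = 6.38 − (-0.801) = 7.18

pH = 7.18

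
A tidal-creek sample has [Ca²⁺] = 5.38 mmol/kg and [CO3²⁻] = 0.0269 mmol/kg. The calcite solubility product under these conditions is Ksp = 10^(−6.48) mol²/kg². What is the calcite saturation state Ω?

Ksp = 10^(−6.48) = 3.311×10^-7
Ω = [Ca²⁺][CO3²⁻]/Ksp = (5.38×10^-3)(0.0269×10^-3) / 3.311×10^-7 = 0.437

Ω = 0.437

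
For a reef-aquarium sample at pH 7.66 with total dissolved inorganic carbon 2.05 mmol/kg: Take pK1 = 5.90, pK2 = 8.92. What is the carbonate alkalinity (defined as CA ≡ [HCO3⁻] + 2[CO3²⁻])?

CA = 2.12 mmol/kg

CA = [HCO3⁻] + 2[CO3²⁻] = (α₁ + 2α₂)·DIC
At pH 7.66: [H⁺]/K1 = 10^-1.76 = 0.017378, K2/[H⁺] = 10^-1.26 = 0.054954
α₁ = 1/(1 + 0.017378 + 0.054954) = 1/1.0723 = 0.9325; α₂ = α₁·K2/[H⁺] = 0.05125
α₁ + 2α₂ = 1.0350
CA = 1.0350 × 2.05 = 2.12 mmol/kg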